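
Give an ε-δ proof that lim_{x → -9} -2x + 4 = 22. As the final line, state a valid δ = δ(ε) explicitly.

Let ε > 0 be given. We need δ > 0 so that 0 < |x + 9| < δ implies |(-2x + 4) − 22| < ε.
Since (-2x + 4) − 22 = -2(x + 9), we have |(-2x + 4) − 22| = 2|x + 9|.
Thus it suffices that |x + 9| < ε/2.
Take δ = ε/2. If 0 < |x + 9| < δ then |(-2x + 4) − 22| = 2|x + 9| < 2·(ε/2) = ε.

δ = ε/2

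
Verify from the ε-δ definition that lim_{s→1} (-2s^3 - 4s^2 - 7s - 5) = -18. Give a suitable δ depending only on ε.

Suppose ε > 0. We want δ > 0 such that 0 < |s − 1| < δ implies |(-2s^3 - 4s^2 - 7s - 5) + 18| < ε.
(-2s^3 - 4s^2 - 7s - 5) + 18 = -2s^3 - 4s^2 - 7s + 13 = (s − 1)(-2s^2 - 6s - 13).
So |(-2s^3 - 4s^2 - 7s - 5) + 18| = |s − 1|·|-2s^2 - 6s - 13|.
Require δ ≤ 1. Then |s − 1| < 1 gives |s| < 2, and by the triangle inequality |-2s^2 - 6s - 13| ≤ 2·2^2 + 6·2 + 13 = 33.
Hence |(-2s^3 - 4s^2 - 7s - 5) + 18| ≤ 33|s − 1| < ε provided |s − 1| < ε/33.
Choosing δ = min(1, ε/33) ensures both conditions, hence |(-2s^3 - 4s^2 - 7s - 5) + 18| < ε.

δ = min(1, ε/33)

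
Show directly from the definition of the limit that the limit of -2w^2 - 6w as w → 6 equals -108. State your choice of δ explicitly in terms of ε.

Suppose ε > 0. We want δ > 0 such that 0 < |w − 6| < δ implies |(-2w^2 - 6w) + 108| < ε.
(-2w^2 - 6w) + 108 = -2w^2 - 6w + 108 = (w − 6)(-2w - 18).
So |(-2w^2 - 6w) + 108| = |w − 6|·|-2w - 18|.
Require δ ≤ 2. Then |w − 6| < 2 gives |w| < 8, and by the triangle inequality |-2w - 18| ≤ 2·8 + 18 = 34.
Hence |(-2w^2 - 6w) + 108| ≤ 34|w − 6| < ε provided |w − 6| < ε/34.
Choosing δ = min(2, ε/34) ensures both conditions, hence |(-2w^2 - 6w) + 108| < ε.

δ = min(2, ε/34)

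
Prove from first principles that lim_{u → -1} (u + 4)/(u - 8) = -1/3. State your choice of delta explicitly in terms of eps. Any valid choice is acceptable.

Suppose eps > 0. We want delta > 0 with 0 < |u + 1| < delta ⇒ |(u + 4)/(u - 8) + 1/3| < eps.
Combining over a common denominator, (u + 4)/(u - 8) + 1/3 = [(u + 4)·(-9) − 3·(u - 8)] / [(-9)·(u - 8)] = -12(u + 1) / ((-9)(u - 8)).
So |(u + 4)/(u - 8) + 1/3| = 12|u + 1| / (9·|u − 8|).
Require delta ≤ 9/2, so |u − 8| ≥ |-9| − |u + 1| > 9 − 9/2 = 9/2.
Hence |(u + 4)/(u - 8) + 1/3| < 12|u + 1|/(9·(9/2)) = (8/27)|u + 1|, which is < eps once |u + 1| < (27/8)eps.
Take delta = min(9/2, (27/8)eps). Then 0 < |u + 1| < delta forces both bounds, so |(u + 4)/(u - 8) + 1/3| < eps.

delta = min(9/2, (27/8)eps)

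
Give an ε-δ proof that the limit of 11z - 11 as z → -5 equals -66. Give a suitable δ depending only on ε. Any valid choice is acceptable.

δ = ε/11

Let ε > 0. We need δ > 0 so that 0 < |z + 5| < δ implies |(11z - 11) + 66| < ε.
|(11z - 11) + 66| = |11z + 55| = 11|z + 5|.
Thus it suffices that |z + 5| < ε/11.
Choosing δ = ε/11 gives |(11z - 11) + 66| = 11|z + 5| < ε whenever |z + 5| < δ.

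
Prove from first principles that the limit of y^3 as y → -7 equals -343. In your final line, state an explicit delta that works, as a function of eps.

delta = min(1, eps/169)

Let eps > 0. We seek delta > 0 with 0 < |y + 7| < delta ⇒ |y^3 + 343| < eps.
Factor: y^3 + 343 = (y + 7)(y^2 - 7y + 49), so |y^3 + 343| = |y + 7|·|y^2 - 7y + 49|.
Impose delta ≤ 1 so that |y| < 8; then |y^2 - 7y + 49| ≤ 169.
Hence |y^3 + 343| ≤ 169|y + 7|, which is < eps once |y + 7| < eps/169.
Take delta = min(1, eps/169). If 0 < |y + 7| < delta then both bounds hold and |y^3 + 343| ≤ 169|y + 7| < 169·(eps/169) = eps.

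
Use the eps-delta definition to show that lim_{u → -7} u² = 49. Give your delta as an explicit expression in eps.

Suppose eps > 0. We seek delta > 0 with 0 < |u + 7| < delta ⇒ |u² − 49| < eps.
Factor: u² − 49 = (u + 7)(u - 7), so |u² − 49| = |u + 7|·|u - 7|.
Impose delta ≤ 1 so that |u| < 8; then |u - 7| ≤ 15.
Hence |u² − 49| ≤ 15|u + 7|, which is < eps once |u + 7| < eps/15.
Take delta = min(1, eps/15). If 0 < |u + 7| < delta then both bounds hold and |u² − 49| ≤ 15|u + 7| < 15·(eps/15) = eps.

delta = min(1, eps/15)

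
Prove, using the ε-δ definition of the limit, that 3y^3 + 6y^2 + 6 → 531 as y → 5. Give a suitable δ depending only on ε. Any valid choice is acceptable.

Fix ε > 0. We want δ > 0 such that 0 < |y − 5| < δ implies |(3y^3 + 6y^2 + 6) − 531| < ε.
(3y^3 + 6y^2 + 6) − 531 = 3y^3 + 6y^2 - 525 = (y − 5)(3y^2 + 21y + 105).
So |(3y^3 + 6y^2 + 6) − 531| = |y − 5|·|3y^2 + 21y + 105|.
Assume first that |y − 5| < 1, so |y| < 6. Then |3y^2 + 21y + 105| ≤ 3·6^2 + 21·6 + 105 = 339.
Hence |(3y^3 + 6y^2 + 6) − 531| ≤ 339|y − 5| < ε provided |y − 5| < ε/339.
Choosing δ = min(1, ε/339) ensures both conditions, hence |(3y^3 + 6y^2 + 6) − 531| < ε.

δ = min(1, ε/339)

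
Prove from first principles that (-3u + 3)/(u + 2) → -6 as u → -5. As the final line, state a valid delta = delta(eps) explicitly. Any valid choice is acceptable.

Let eps > 0. We want delta > 0 with 0 < |u + 5| < delta ⇒ |(-3u + 3)/(u + 2) + 6| < eps.
Combining over a common denominator, (-3u + 3)/(u + 2) + 6 = [(-3u + 3)·(-3) − 18·(u + 2)] / [(-3)·(u + 2)] = -9(u + 5) / ((-3)(u + 2)).
So |(-3u + 3)/(u + 2) + 6| = 9|u + 5| / (3·|u + 2|).
Require delta ≤ 3/2, so |u + 2| ≥ |-3| − |u + 5| > 3 − 3/2 = 3/2.
Hence |(-3u + 3)/(u + 2) + 6| < 9|u + 5|/(3·(3/2)) = 2|u + 5|, which is < eps once |u + 5| < (1/2)eps.
Take delta = min(3/2, (1/2)eps). Then 0 < |u + 5| < delta forces both bounds, so |(-3u + 3)/(u + 2) + 6| < eps.

delta = min(3/2, (1/2)eps)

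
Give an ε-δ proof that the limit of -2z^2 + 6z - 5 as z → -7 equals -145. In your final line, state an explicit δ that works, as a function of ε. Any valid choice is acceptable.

δ = min(1, ε/36)

Let ε > 0 be given. We want δ > 0 such that 0 < |z + 7| < δ implies |(-2z^2 + 6z - 5) + 145| < ε.
(-2z^2 + 6z - 5) + 145 = -2z^2 + 6z + 140 = (z + 7)(-2z + 20).
So |(-2z^2 + 6z - 5) + 145| = |z + 7|·|-2z + 20|.
Assume first that |z + 7| < 1, so |z| < 8. Then |-2z + 20| ≤ 2·8 + 20 = 36.
Hence |(-2z^2 + 6z - 5) + 145| ≤ 36|z + 7| < ε provided |z + 7| < ε/36.
Take δ = min(1, ε/36). Then 0 < |z + 7| < δ gives both |z + 7| < 1 and |z + 7| < ε/36, so |(-2z^2 + 6z - 5) + 145| < ε.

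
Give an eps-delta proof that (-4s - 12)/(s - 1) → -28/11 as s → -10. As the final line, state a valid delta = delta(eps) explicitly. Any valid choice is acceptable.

Suppose eps > 0. We want delta > 0 with 0 < |s + 10| < delta ⇒ |(-4s - 12)/(s - 1) + 28/11| < eps.
Combining over a common denominator, (-4s - 12)/(s - 1) + 28/11 = [(-4s - 12)·(-11) − 28·(s - 1)] / [(-11)·(s - 1)] = 16(s + 10) / ((-11)(s - 1)).
So |(-4s - 12)/(s - 1) + 28/11| = 16|s + 10| / (11·|s − 1|).
Restrict delta ≤ 11/2. Then |s + 10| < 11/2 gives |s − 1| = |(s + 10) + (-11)| ≥ 11 − 11/2 = 11/2.
Hence |(-4s - 12)/(s - 1) + 28/11| < 16|s + 10|/(11·(11/2)) = (32/121)|s + 10|, which is < eps once |s + 10| < (121/32)eps.
Take delta = min(11/2, (121/32)eps). Then 0 < |s + 10| < delta forces both bounds, so |(-4s - 12)/(s - 1) + 28/11| < eps.

delta = min(11/2, (121/32)eps)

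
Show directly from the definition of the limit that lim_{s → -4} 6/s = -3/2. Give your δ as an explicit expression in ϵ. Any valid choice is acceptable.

Let ϵ > 0. We seek δ > 0 such that 0 < |s + 4| < δ implies |6/s + 3/2| < ϵ.
|6/s + 3/2| = 6·|-4 − s|/(4·|s|) = 6|s + 4|/(4|s|).
Require δ ≤ 2 so that |s| > 4 − 2 = 2, hence 4|s| > 8.
Then |6/s + 3/2| < 6|s + 4|/8, which is < ϵ when |s + 4| < (4/3)ϵ.
Take δ = min(2, (4/3)ϵ). Then 0 < |s + 4| < δ gives both |s + 4| < 2 and |s + 4| < (4/3)ϵ, so |6/s + 3/2| < ϵ.

δ = min(2, (4/3)ϵ)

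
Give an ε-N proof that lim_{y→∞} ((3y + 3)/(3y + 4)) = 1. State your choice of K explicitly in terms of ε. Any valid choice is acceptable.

Let ε > 0. We seek K > 0 such that y > K implies |(3y + 3)/(3y + 4) − 1| < ε.
(3y + 3)/(3y + 4) − 1 = (3(3y + 3) − 3(3y + 4)) / (3(3y + 4)) = -3/(3(3y + 4)).
For y > 0 we have 3y + 4 > 3y, so |(3y + 3)/(3y + 4) − 1| = 3/(3(3y + 4)) < 3/(3·3y) = (1/3)/y.
Thus |(3y + 3)/(3y + 4) − 1| < ε whenever y > (1/3)/ε.
Take K = (1/3)/ε. If y > K then |(3y + 3)/(3y + 4) − 1| < (1/3)/y < ε.

K = (1/3)/ε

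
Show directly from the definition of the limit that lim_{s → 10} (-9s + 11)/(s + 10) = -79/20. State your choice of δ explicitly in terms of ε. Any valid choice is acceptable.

Fix ε > 0. We want δ > 0 with 0 < |s − 10| < δ ⇒ |(-9s + 11)/(s + 10) + 79/20| < ε.
Combining over a common denominator, (-9s + 11)/(s + 10) + 79/20 = [(-9s + 11)·20 − (-79)·(s + 10)] / [20·(s + 10)] = -101(s − 10) / (20(s + 10)).
So |(-9s + 11)/(s + 10) + 79/20| = 101|s − 10| / (20·|s + 10|).
Require δ ≤ 10, so |s + 10| ≥ |20| − |s − 10| > 20 − 10 = 10.
Hence |(-9s + 11)/(s + 10) + 79/20| < 101|s − 10|/(20·10) = (101/200)|s − 10|, which is < ε once |s − 10| < (200/101)ε.
Take δ = min(10, (200/101)ε). Then 0 < |s − 10| < δ forces both bounds, so |(-9s + 11)/(s + 10) + 79/20| < ε.

δ = min(10, (200/101)ε)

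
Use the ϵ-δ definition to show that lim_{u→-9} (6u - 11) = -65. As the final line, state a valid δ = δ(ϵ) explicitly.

Let ϵ > 0 be given. We need δ > 0 so that 0 < |u + 9| < δ implies |(6u - 11) + 65| < ϵ.
|(6u - 11) + 65| = |6u + 54| = 6|u + 9|.
Thus it suffices that |u + 9| < ϵ/6.
Choosing δ = ϵ/6 gives |(6u - 11) + 65| = 6|u + 9| < ϵ whenever |u + 9| < δ.

δ = ϵ/6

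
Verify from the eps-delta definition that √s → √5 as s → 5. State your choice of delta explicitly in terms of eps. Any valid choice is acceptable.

delta = min(5, √5·eps)

Let eps > 0. We want delta > 0 such that 0 < |s − 5| < delta implies |√s − √5| < eps.
Rationalise: √s − √5 = (s − 5)/(√s + √5), so |√s − √5| = |s − 5|/(√s + √5).
Restrict delta ≤ 5 so that |s − 5| < 5 forces s > 0, and then √s + √5 > √5.
Hence |√s − √5| < |s − 5|/√5, which is < eps once |s − 5| < √5·eps.
Take delta = min(5, √5·eps). If 0 < |s − 5| < delta then s > 0 and |√s − √5| < |s − 5|/√5 < eps.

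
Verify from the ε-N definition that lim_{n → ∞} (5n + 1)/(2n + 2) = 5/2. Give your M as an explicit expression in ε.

Let ε > 0 be given. For n ≥ 1, |(5n + 1)/(2n + 2) − (5/2)| = |-8|/(2(2n + 2)) = 8/(2(2n + 2)).
Since 2n + 2 ≥ 2n for n ≥ 1, this is ≤ 8/(2·2n) = 2/n.
So |(5n + 1)/(2n + 2) − (5/2)| < ε whenever n > 2/ε.
Take M = 2/ε. If n > M then |(5n + 1)/(2n + 2) − (5/2)| ≤ 2/n < ε.

M = 2/ε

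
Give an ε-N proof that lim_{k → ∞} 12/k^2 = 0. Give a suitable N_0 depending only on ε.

N_0 = (12/ε)^{1/2}

Suppose ε > 0. For k ≥ 1, |12/k^2 − 0| = 12/k^2.
12/k^2 < ε ⇔ k^2 > 12/ε ⇔ k > (12/ε)^{1/2}.
Take N_0 = (12/ε)^{1/2}. Then k > N_0 implies 12/k^2 < ε.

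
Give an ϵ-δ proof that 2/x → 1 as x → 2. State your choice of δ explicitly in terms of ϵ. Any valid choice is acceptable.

Let ϵ > 0 be given. We seek δ > 0 such that 0 < |x − 2| < δ implies |2/x − 1| < ϵ.
|2/x − 1| = 2·|2 − x|/(2·|x|) = 2|x − 2|/(2|x|).
Require δ ≤ 1 so that |x| > 2 − 1 = 1, hence 2|x| > 2.
Then |2/x − 1| < 2|x − 2|/2, which is < ϵ when |x − 2| < ϵ.
Take δ = min(1, ϵ). Then 0 < |x − 2| < δ gives both |x − 2| < 1 and |x − 2| < ϵ, so |2/x − 1| < ϵ.

δ = min(1, ϵ)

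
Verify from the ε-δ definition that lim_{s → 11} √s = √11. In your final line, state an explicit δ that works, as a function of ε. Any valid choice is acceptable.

Let ε > 0 be given. We want δ > 0 such that 0 < |s − 11| < δ implies |√s − √11| < ε.
Rationalise: √s − √11 = (s − 11)/(√s + √11), so |√s − √11| = |s − 11|/(√s + √11).
Restrict δ ≤ 11 so that |s − 11| < 11 forces s > 0, and then √s + √11 > √11.
Hence |√s − √11| < |s − 11|/√11, which is < ε once |s − 11| < √11·ε.
Take δ = min(11, √11·ε). If 0 < |s − 11| < δ then s > 0 and |√s − √11| < |s − 11|/√11 < ε.

δ = min(11, √11·ε)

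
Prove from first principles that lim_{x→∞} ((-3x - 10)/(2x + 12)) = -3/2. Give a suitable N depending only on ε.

N = 4/ε

Fix ε > 0. We seek N > 0 such that x > N implies |(-3x - 10)/(2x + 12) + 3/2| < ε.
(-3x - 10)/(2x + 12) + 3/2 = (2(-3x - 10) − (-3)(2x + 12)) / (2(2x + 12)) = 16/(2(2x + 12)).
For x > 0 we have 2x + 12 > 2x, so |(-3x - 10)/(2x + 12) + 3/2| = 16/(2(2x + 12)) < 16/(2·2x) = 4/x.
Thus |(-3x - 10)/(2x + 12) + 3/2| < ε whenever x > 4/ε.
Take N = 4/ε. If x > N then |(-3x - 10)/(2x + 12) + 3/2| < 4/x < ε.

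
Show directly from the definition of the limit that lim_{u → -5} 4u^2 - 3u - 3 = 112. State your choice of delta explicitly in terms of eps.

Let eps > 0 be given. We want delta > 0 such that 0 < |u + 5| < delta implies |(4u^2 - 3u - 3) − 112| < eps.
(4u^2 - 3u - 3) − 112 = 4u^2 - 3u - 115 = (u + 5)(4u - 23).
So |(4u^2 - 3u - 3) − 112| = |u + 5|·|4u - 23|.
Require delta ≤ 1. Then |u + 5| < 1 gives |u| < 6, and by the triangle inequality |4u - 23| ≤ 4·6 + 23 = 47.
Hence |(4u^2 - 3u - 3) − 112| ≤ 47|u + 5| < eps provided |u + 5| < eps/47.
Take delta = min(1, eps/47). Then 0 < |u + 5| < delta gives both |u + 5| < 1 and |u + 5| < eps/47, so |(4u^2 - 3u - 3) − 112| < eps.

delta = min(1, eps/47)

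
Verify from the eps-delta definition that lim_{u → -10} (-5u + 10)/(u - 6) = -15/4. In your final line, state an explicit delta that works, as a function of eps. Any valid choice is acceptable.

Suppose eps > 0. We want delta > 0 with 0 < |u + 10| < delta ⇒ |(-5u + 10)/(u - 6) + 15/4| < eps.
Combining over a common denominator, (-5u + 10)/(u - 6) + 15/4 = [(-5u + 10)·(-16) − 60·(u - 6)] / [(-16)·(u - 6)] = 20(u + 10) / ((-16)(u - 6)).
So |(-5u + 10)/(u - 6) + 15/4| = 20|u + 10| / (16·|u − 6|).
Require delta ≤ 8, so |u − 6| ≥ |-16| − |u + 10| > 16 − 8 = 8.
Hence |(-5u + 10)/(u - 6) + 15/4| < 20|u + 10|/(16·8) = (5/32)|u + 10|, which is < eps once |u + 10| < (32/5)eps.
Take delta = min(8, (32/5)eps). Then 0 < |u + 10| < delta forces both bounds, so |(-5u + 10)/(u - 6) + 15/4| < eps.

delta = min(8, (32/5)eps)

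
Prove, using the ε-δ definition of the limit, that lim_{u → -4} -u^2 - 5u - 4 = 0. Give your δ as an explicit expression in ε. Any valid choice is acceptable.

δ = min(2, ε/7)

Suppose ε > 0. We want δ > 0 such that 0 < |u + 4| < δ implies |(-u^2 - 5u - 4)| < ε.
(-u^2 - 5u - 4) = -u^2 - 5u - 4 = (u + 4)(-u - 1).
So |(-u^2 - 5u - 4)| = |u + 4|·|-u - 1|.
Require δ ≤ 2. Then |u + 4| < 2 gives |u| < 6, and by the triangle inequality |-u - 1| ≤ 6 + 1 = 7.
Hence |(-u^2 - 5u - 4)| ≤ 7|u + 4| < ε provided |u + 4| < ε/7.
Choosing δ = min(2, ε/7) ensures both conditions, hence |(-u^2 - 5u - 4)| < ε.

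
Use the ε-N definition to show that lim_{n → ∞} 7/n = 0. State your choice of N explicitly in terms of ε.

N = 7/ε

Let ε > 0. For n ≥ 1, |7/n − 0| = 7/(n) ≤ 7/n.
We need 7/n < ε, i.e. n > 7/ε.
Take N = 7/ε. If n > N then |7/n| ≤ 7/n < ε.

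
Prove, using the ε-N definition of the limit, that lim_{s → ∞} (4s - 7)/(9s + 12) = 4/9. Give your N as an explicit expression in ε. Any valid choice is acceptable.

Let ε > 0. We seek N > 0 such that s > N implies |(4s - 7)/(9s + 12) − (4/9)| < ε.
(4s - 7)/(9s + 12) − (4/9) = (9(4s - 7) − 4(9s + 12)) / (9(9s + 12)) = -111/(9(9s + 12)).
For s > 0 we have 9s + 12 > 9s, so |(4s - 7)/(9s + 12) − (4/9)| = 111/(9(9s + 12)) < 111/(9·9s) = (37/27)/s.
Thus |(4s - 7)/(9s + 12) − (4/9)| < ε whenever s > (37/27)/ε.
Take N = (37/27)/ε. If s > N then |(4s - 7)/(9s + 12) − (4/9)| < (37/27)/s < ε.

N = (37/27)/ε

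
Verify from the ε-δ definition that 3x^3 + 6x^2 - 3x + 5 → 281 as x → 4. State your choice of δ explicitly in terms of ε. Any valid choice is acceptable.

δ = min(1, ε/234)

Fix ε > 0. We want δ > 0 such that 0 < |x − 4| < δ implies |(3x^3 + 6x^2 - 3x + 5) − 281| < ε.
(3x^3 + 6x^2 - 3x + 5) − 281 = 3x^3 + 6x^2 - 3x - 276 = (x − 4)(3x^2 + 18x + 69).
So |(3x^3 + 6x^2 - 3x + 5) − 281| = |x − 4|·|3x^2 + 18x + 69|.
Assume first that |x − 4| < 1, so |x| < 5. Then |3x^2 + 18x + 69| ≤ 3·5^2 + 18·5 + 69 = 234.
Hence |(3x^3 + 6x^2 - 3x + 5) − 281| ≤ 234|x − 4| < ε provided |x − 4| < ε/234.
Choosing δ = min(1, ε/234) ensures both conditions, hence |(3x^3 + 6x^2 - 3x + 5) − 281| < ε.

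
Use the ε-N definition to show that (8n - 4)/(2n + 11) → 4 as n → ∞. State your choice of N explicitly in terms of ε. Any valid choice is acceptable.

N = 24/ε

Fix ε > 0. For n ≥ 1, |(8n - 4)/(2n + 11) − 4| = |-96|/(2(2n + 11)) = 96/(2(2n + 11)).
Since 2n + 11 ≥ 2n for n ≥ 1, this is ≤ 96/(2·2n) = 24/n.
So |(8n - 4)/(2n + 11) − 4| < ε whenever n > 24/ε.
Take N = 24/ε. If n > N then |(8n - 4)/(2n + 11) − 4| ≤ 24/n < ε.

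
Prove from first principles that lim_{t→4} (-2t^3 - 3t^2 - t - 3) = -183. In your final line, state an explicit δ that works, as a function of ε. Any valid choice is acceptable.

δ = min(1, ε/150)

Let ε > 0. We want δ > 0 such that 0 < |t − 4| < δ implies |(-2t^3 - 3t^2 - t - 3) + 183| < ε.
(-2t^3 - 3t^2 - t - 3) + 183 = -2t^3 - 3t^2 - t + 180 = (t − 4)(-2t^2 - 11t - 45).
So |(-2t^3 - 3t^2 - t - 3) + 183| = |t − 4|·|-2t^2 - 11t - 45|.
Assume first that |t − 4| < 1, so |t| < 5. Then |-2t^2 - 11t - 45| ≤ 2·5^2 + 11·5 + 45 = 150.
Hence |(-2t^3 - 3t^2 - t - 3) + 183| ≤ 150|t − 4| < ε provided |t − 4| < ε/150.
Take δ = min(1, ε/150). Then 0 < |t − 4| < δ gives both |t − 4| < 1 and |t − 4| < ε/150, so |(-2t^3 - 3t^2 - t - 3) + 183| < ε.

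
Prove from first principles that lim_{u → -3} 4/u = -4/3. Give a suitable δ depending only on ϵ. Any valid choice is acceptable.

δ = min(3/2, (9/8)ϵ)

Fix ϵ > 0. We seek δ > 0 such that 0 < |u + 3| < δ implies |4/u + 4/3| < ϵ.
|4/u + 4/3| = 4·|-3 − u|/(3·|u|) = 4|u + 3|/(3|u|).
Restrict δ ≤ 3/2. Then |u + 3| < 3/2 gives |u| > 3/2, so 3|u| > 9/2.
Then |4/u + 4/3| < 4|u + 3|/(9/2), which is < ϵ when |u + 3| < (9/8)ϵ.
Take δ = min(3/2, (9/8)ϵ). Then 0 < |u + 3| < δ gives both |u + 3| < 3/2 and |u + 3| < (9/8)ϵ, so |4/u + 4/3| < ϵ.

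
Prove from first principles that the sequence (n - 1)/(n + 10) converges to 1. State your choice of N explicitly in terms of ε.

Suppose ε > 0. For n ≥ 1, |(n - 1)/(n + 10) − 1| = |-11|/((n + 10)) = 11/((n + 10)).
Since n + 10 ≥ n for n ≥ 1, this is ≤ 11/(n) = 11/n.
So |(n - 1)/(n + 10) − 1| < ε whenever n > 11/ε.
Take N = 11/ε. If n > N then |(n - 1)/(n + 10) − 1| ≤ 11/n < ε.

N = 11/ε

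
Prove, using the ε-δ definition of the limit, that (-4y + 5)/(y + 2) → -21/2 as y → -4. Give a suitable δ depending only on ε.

δ = min(1, (2/13)ε)

Let ε > 0 be given. We want δ > 0 with 0 < |y + 4| < δ ⇒ |(-4y + 5)/(y + 2) + 21/2| < ε.
Combining over a common denominator, (-4y + 5)/(y + 2) + 21/2 = [(-4y + 5)·(-2) − 21·(y + 2)] / [(-2)·(y + 2)] = -13(y + 4) / ((-2)(y + 2)).
So |(-4y + 5)/(y + 2) + 21/2| = 13|y + 4| / (2·|y + 2|).
Restrict δ ≤ 1. Then |y + 4| < 1 gives |y + 2| = |(y + 4) + (-2)| ≥ 2 − 1 = 1.
Hence |(-4y + 5)/(y + 2) + 21/2| < 13|y + 4|/(2·1) = (13/2)|y + 4|, which is < ε once |y + 4| < (2/13)ε.
Take δ = min(1, (2/13)ε). Then 0 < |y + 4| < δ forces both bounds, so |(-4y + 5)/(y + 2) + 21/2| < ε.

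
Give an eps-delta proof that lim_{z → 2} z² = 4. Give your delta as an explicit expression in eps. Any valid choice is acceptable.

delta = min(1, eps/5)

Suppose eps > 0. We seek delta > 0 with 0 < |z − 2| < delta ⇒ |z² − 4| < eps.
Factor: z² − 4 = (z − 2)(z + 2), so |z² − 4| = |z − 2|·|z + 2|.
Impose delta ≤ 1 so that |z| < 3; then |z + 2| ≤ 5.
Hence |z² − 4| ≤ 5|z − 2|, which is < eps once |z − 2| < eps/5.
Take delta = min(1, eps/5). If 0 < |z − 2| < delta then both bounds hold and |z² − 4| ≤ 5|z − 2| < 5·(eps/5) = eps.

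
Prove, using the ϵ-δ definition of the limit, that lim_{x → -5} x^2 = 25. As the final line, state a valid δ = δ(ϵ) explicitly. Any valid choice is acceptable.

δ = min(1, ϵ/11)

Suppose ϵ > 0. We seek δ > 0 with 0 < |x + 5| < δ ⇒ |x^2 − 25| < ϵ.
Factor: x^2 − 25 = (x + 5)(x - 5), so |x^2 − 25| = |x + 5|·|x - 5|.
Impose δ ≤ 1 so that |x| < 6; then |x - 5| ≤ 11.
Hence |x^2 − 25| ≤ 11|x + 5|, which is < ϵ once |x + 5| < ϵ/11.
Take δ = min(1, ϵ/11). If 0 < |x + 5| < δ then both bounds hold and |x^2 − 25| ≤ 11|x + 5| < 11·(ϵ/11) = ϵ.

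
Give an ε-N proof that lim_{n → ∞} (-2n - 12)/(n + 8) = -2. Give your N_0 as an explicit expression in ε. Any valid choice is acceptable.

N_0 = 4/ε

Suppose ε > 0. For n ≥ 1, |(-2n - 12)/(n + 8) + 2| = |4|/((n + 8)) = 4/((n + 8)).
Since n + 8 ≥ n for n ≥ 1, this is ≤ 4/(n) = 4/n.
So |(-2n - 12)/(n + 8) + 2| < ε whenever n > 4/ε.
Take N_0 = 4/ε. If n > N_0 then |(-2n - 12)/(n + 8) + 2| ≤ 4/n < ε.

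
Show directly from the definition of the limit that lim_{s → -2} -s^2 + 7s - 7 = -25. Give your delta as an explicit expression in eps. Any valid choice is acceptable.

Let eps > 0 be given. We want delta > 0 such that 0 < |s + 2| < delta implies |(-s^2 + 7s - 7) + 25| < eps.
(-s^2 + 7s - 7) + 25 = -s^2 + 7s + 18 = (s + 2)(-s + 9).
So |(-s^2 + 7s - 7) + 25| = |s + 2|·|-s + 9|.
Require delta ≤ 2. Then |s + 2| < 2 gives |s| < 4, and by the triangle inequality |-s + 9| ≤ 4 + 9 = 13.
Hence |(-s^2 + 7s - 7) + 25| ≤ 13|s + 2| < eps provided |s + 2| < eps/13.
Choosing delta = min(2, eps/13) ensures both conditions, hence |(-s^2 + 7s - 7) + 25| < eps.

delta = min(2, eps/13)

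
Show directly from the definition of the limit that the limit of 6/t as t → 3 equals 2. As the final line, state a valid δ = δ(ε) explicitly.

Suppose ε > 0. We seek δ > 0 such that 0 < |t − 3| < δ implies |6/t − 2| < ε.
|6/t − 2| = 6·|3 − t|/(3·|t|) = 6|t − 3|/(3|t|).
Restrict δ ≤ 3/2. Then |t − 3| < 3/2 gives |t| > 3/2, so 3|t| > 9/2.
Then |6/t − 2| < 6|t − 3|/(9/2), which is < ε when |t − 3| < (3/4)ε.
Take δ = min(3/2, (3/4)ε). Then 0 < |t − 3| < δ gives both |t − 3| < 3/2 and |t − 3| < (3/4)ε, so |6/t − 2| < ε.

δ = min(3/2, (3/4)ε)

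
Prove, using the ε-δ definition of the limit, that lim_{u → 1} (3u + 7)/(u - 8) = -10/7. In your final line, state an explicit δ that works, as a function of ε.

δ = min(7/2, (49/62)ε)

Let ε > 0. We want δ > 0 with 0 < |u − 1| < δ ⇒ |(3u + 7)/(u - 8) + 10/7| < ε.
Combining over a common denominator, (3u + 7)/(u - 8) + 10/7 = [(3u + 7)·(-7) − 10·(u - 8)] / [(-7)·(u - 8)] = -31(u − 1) / ((-7)(u - 8)).
So |(3u + 7)/(u - 8) + 10/7| = 31|u − 1| / (7·|u − 8|).
Restrict δ ≤ 7/2. Then |u − 1| < 7/2 gives |u − 8| = |(u − 1) + (-7)| ≥ 7 − 7/2 = 7/2.
Hence |(3u + 7)/(u - 8) + 10/7| < 31|u − 1|/(7·(7/2)) = (62/49)|u − 1|, which is < ε once |u − 1| < (49/62)ε.
Take δ = min(7/2, (49/62)ε). Then 0 < |u − 1| < δ forces both bounds, so |(3u + 7)/(u - 8) + 10/7| < ε.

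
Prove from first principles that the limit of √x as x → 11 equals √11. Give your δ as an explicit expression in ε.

Let ε > 0 be given. We want δ > 0 such that 0 < |x − 11| < δ implies |√x − √11| < ε.
Rationalise: √x − √11 = (x − 11)/(√x + √11), so |√x − √11| = |x − 11|/(√x + √11).
Restrict δ ≤ 11 so that |x − 11| < 11 forces x > 0, and then √x + √11 > √11.
Hence |√x − √11| < |x − 11|/√11, which is < ε once |x − 11| < √11·ε.
Take δ = min(11, √11·ε). If 0 < |x − 11| < δ then x > 0 and |√x − √11| < |x − 11|/√11 < ε.

δ = min(11, √11·ε)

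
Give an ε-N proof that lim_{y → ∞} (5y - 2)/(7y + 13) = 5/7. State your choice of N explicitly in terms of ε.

Fix ε > 0. We seek N > 0 such that y > N implies |(5y - 2)/(7y + 13) − (5/7)| < ε.
(5y - 2)/(7y + 13) − (5/7) = (7(5y - 2) − 5(7y + 13)) / (7(7y + 13)) = -79/(7(7y + 13)).
For y > 0 we have 7y + 13 > 7y, so |(5y - 2)/(7y + 13) − (5/7)| = 79/(7(7y + 13)) < 79/(7·7y) = (79/49)/y.
Thus |(5y - 2)/(7y + 13) − (5/7)| < ε whenever y > (79/49)/ε.
Take N = (79/49)/ε. If y > N then |(5y - 2)/(7y + 13) − (5/7)| < (79/49)/y < ε.

N = (79/49)/ε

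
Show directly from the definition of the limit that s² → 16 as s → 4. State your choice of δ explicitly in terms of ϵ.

Let ϵ > 0 be given. We seek δ > 0 with 0 < |s − 4| < δ ⇒ |s² − 16| < ϵ.
Factor: s² − 16 = (s − 4)(s + 4), so |s² − 16| = |s − 4|·|s + 4|.
Restrict δ ≤ 1. Then |s − 4| < 1 gives |s| < 5, so by the triangle inequality |s + 4| ≤ 5 + 4 = 9.
Hence |s² − 16| ≤ 9|s − 4|, which is < ϵ once |s − 4| < ϵ/9.
Take δ = min(1, ϵ/9). If 0 < |s − 4| < δ then both bounds hold and |s² − 16| ≤ 9|s − 4| < 9·(ϵ/9) = ϵ.

δ = min(1, ϵ/9)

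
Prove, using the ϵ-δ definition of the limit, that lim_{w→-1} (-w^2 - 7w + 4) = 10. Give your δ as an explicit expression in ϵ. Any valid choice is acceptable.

Fix ϵ > 0. We want δ > 0 such that 0 < |w + 1| < δ implies |(-w^2 - 7w + 4) − 10| < ϵ.
(-w^2 - 7w + 4) − 10 = -w^2 - 7w - 6 = (w + 1)(-w - 6).
So |(-w^2 - 7w + 4) − 10| = |w + 1|·|-w - 6|.
Assume first that |w + 1| < 1, so |w| < 2. Then |-w - 6| ≤ 2 + 6 = 8.
Hence |(-w^2 - 7w + 4) − 10| ≤ 8|w + 1| < ϵ provided |w + 1| < ϵ/8.
Choosing δ = min(1, ϵ/8) ensures both conditions, hence |(-w^2 - 7w + 4) − 10| < ϵ.

δ = min(1, ϵ/8)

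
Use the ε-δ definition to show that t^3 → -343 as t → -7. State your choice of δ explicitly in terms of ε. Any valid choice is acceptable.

δ = min(2, ε/193)

Let ε > 0 be given. We seek δ > 0 with 0 < |t + 7| < δ ⇒ |t^3 + 343| < ε.
Factor: t^3 + 343 = (t + 7)(t^2 - 7t + 49), so |t^3 + 343| = |t + 7|·|t^2 - 7t + 49|.
Restrict δ ≤ 2. Then |t + 7| < 2 gives |t| < 9, so by the triangle inequality |t^2 - 7t + 49| ≤ 9^2 + 7·9 + 49 = 193.
Hence |t^3 + 343| ≤ 193|t + 7|, which is < ε once |t + 7| < ε/193.
Take δ = min(2, ε/193). If 0 < |t + 7| < δ then both bounds hold and |t^3 + 343| ≤ 193|t + 7| < 193·(ε/193) = ε.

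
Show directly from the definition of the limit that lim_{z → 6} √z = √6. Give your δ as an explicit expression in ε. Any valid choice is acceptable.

Fix ε > 0. We want δ > 0 such that 0 < |z − 6| < δ implies |√z − √6| < ε.
Rationalise: √z − √6 = (z − 6)/(√z + √6), so |√z − √6| = |z − 6|/(√z + √6).
Restrict δ ≤ 6 so that |z − 6| < 6 forces z > 0, and then √z + √6 > √6.
Hence |√z − √6| < |z − 6|/√6, which is < ε once |z − 6| < √6·ε.
Take δ = min(6, √6·ε). If 0 < |z − 6| < δ then z > 0 and |√z − √6| < |z − 6|/√6 < ε.

δ = min(6, √6·ε)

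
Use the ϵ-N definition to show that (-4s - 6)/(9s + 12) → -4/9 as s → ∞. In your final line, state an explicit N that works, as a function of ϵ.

N = (2/27)/ϵ

Fix ϵ > 0. We seek N > 0 such that s > N implies |(-4s - 6)/(9s + 12) + 4/9| < ϵ.
(-4s - 6)/(9s + 12) + 4/9 = (9(-4s - 6) − (-4)(9s + 12)) / (9(9s + 12)) = -6/(9(9s + 12)).
For s > 0 we have 9s + 12 > 9s, so |(-4s - 6)/(9s + 12) + 4/9| = 6/(9(9s + 12)) < 6/(9·9s) = (2/27)/s.
Thus |(-4s - 6)/(9s + 12) + 4/9| < ϵ whenever s > (2/27)/ϵ.
Take N = (2/27)/ϵ. If s > N then |(-4s - 6)/(9s + 12) + 4/9| < (2/27)/s < ϵ.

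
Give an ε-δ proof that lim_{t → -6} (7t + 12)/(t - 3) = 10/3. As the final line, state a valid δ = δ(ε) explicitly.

δ = min(9/2, (27/22)ε)

Fix ε > 0. We want δ > 0 with 0 < |t + 6| < δ ⇒ |(7t + 12)/(t - 3) − (10/3)| < ε.
Combining over a common denominator, (7t + 12)/(t - 3) − (10/3) = [(7t + 12)·(-9) − (-30)·(t - 3)] / [(-9)·(t - 3)] = -33(t + 6) / ((-9)(t - 3)).
So |(7t + 12)/(t - 3) − (10/3)| = 33|t + 6| / (9·|t − 3|).
Require δ ≤ 9/2, so |t − 3| ≥ |-9| − |t + 6| > 9 − 9/2 = 9/2.
Hence |(7t + 12)/(t - 3) − (10/3)| < 33|t + 6|/(9·(9/2)) = (22/27)|t + 6|, which is < ε once |t + 6| < (27/22)ε.
Take δ = min(9/2, (27/22)ε). Then 0 < |t + 6| < δ forces both bounds, so |(7t + 12)/(t - 3) − (10/3)| < ε.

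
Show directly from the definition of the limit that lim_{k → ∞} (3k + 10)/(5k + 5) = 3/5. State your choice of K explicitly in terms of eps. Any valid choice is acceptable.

K = (7/5)/eps

Let eps > 0 be given. For k ≥ 1, |(3k + 10)/(5k + 5) − (3/5)| = |35|/(5(5k + 5)) = 35/(5(5k + 5)).
Since 5k + 5 ≥ 5k for k ≥ 1, this is ≤ 35/(5·5k) = (7/5)/k.
So |(3k + 10)/(5k + 5) − (3/5)| < eps whenever k > (7/5)/eps.
Take K = (7/5)/eps. If k > K then |(3k + 10)/(5k + 5) − (3/5)| ≤ (7/5)/k < eps.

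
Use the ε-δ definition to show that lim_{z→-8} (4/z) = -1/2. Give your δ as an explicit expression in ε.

Let ε > 0. We seek δ > 0 such that 0 < |z + 8| < δ implies |4/z + 1/2| < ε.
|4/z + 1/2| = 4·|-8 − z|/(8·|z|) = 4|z + 8|/(8|z|).
Restrict δ ≤ 4. Then |z + 8| < 4 gives |z| > 4, so 8|z| > 32.
Then |4/z + 1/2| < 4|z + 8|/32, which is < ε when |z + 8| < 8ε.
Take δ = min(4, 8ε). Then 0 < |z + 8| < δ gives both |z + 8| < 4 and |z + 8| < 8ε, so |4/z + 1/2| < ε.

δ = min(4, 8ε)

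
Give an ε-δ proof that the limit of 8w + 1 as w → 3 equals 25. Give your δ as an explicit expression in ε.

Let ε > 0 be given. We need δ > 0 so that 0 < |w − 3| < δ implies |(8w + 1) − 25| < ε.
Since (8w + 1) − 25 = 8(w − 3), we have |(8w + 1) − 25| = 8|w − 3|.
So 8|w − 3| < ε exactly when |w − 3| < ε/8.
Take δ = ε/8. If 0 < |w − 3| < δ then |(8w + 1) − 25| = 8|w − 3| < 8·(ε/8) = ε.

δ = ε/8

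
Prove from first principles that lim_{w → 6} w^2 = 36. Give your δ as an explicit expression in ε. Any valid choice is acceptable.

Let ε > 0. We seek δ > 0 with 0 < |w − 6| < δ ⇒ |w^2 − 36| < ε.
Factor: w^2 − 36 = (w − 6)(w + 6), so |w^2 − 36| = |w − 6|·|w + 6|.
Impose δ ≤ 2 so that |w| < 8; then |w + 6| ≤ 14.
Hence |w^2 − 36| ≤ 14|w − 6|, which is < ε once |w − 6| < ε/14.
Take δ = min(2, ε/14). If 0 < |w − 6| < δ then both bounds hold and |w^2 − 36| ≤ 14|w − 6| < 14·(ε/14) = ε.

δ = min(2, ε/14)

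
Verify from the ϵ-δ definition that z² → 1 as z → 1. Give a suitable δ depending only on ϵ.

δ = min(2, ϵ/4)

Let ϵ > 0 be given. We seek δ > 0 with 0 < |z − 1| < δ ⇒ |z² − 1| < ϵ.
Factor: z² − 1 = (z − 1)(z + 1), so |z² − 1| = |z − 1|·|z + 1|.
Impose δ ≤ 2 so that |z| < 3; then |z + 1| ≤ 4.
Hence |z² − 1| ≤ 4|z − 1|, which is < ϵ once |z − 1| < ϵ/4.
Take δ = min(2, ϵ/4). If 0 < |z − 1| < δ then both bounds hold and |z² − 1| ≤ 4|z − 1| < 4·(ϵ/4) = ϵ.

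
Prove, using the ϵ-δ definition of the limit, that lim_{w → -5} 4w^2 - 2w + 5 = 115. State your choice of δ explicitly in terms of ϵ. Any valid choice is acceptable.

δ = min(1, ϵ/46)

Fix ϵ > 0. We want δ > 0 such that 0 < |w + 5| < δ implies |(4w^2 - 2w + 5) − 115| < ϵ.
(4w^2 - 2w + 5) − 115 = 4w^2 - 2w - 110 = (w + 5)(4w - 22).
So |(4w^2 - 2w + 5) − 115| = |w + 5|·|4w - 22|.
Require δ ≤ 1. Then |w + 5| < 1 gives |w| < 6, and by the triangle inequality |4w - 22| ≤ 4·6 + 22 = 46.
Hence |(4w^2 - 2w + 5) − 115| ≤ 46|w + 5| < ϵ provided |w + 5| < ϵ/46.
Choosing δ = min(1, ϵ/46) ensures both conditions, hence |(4w^2 - 2w + 5) − 115| < ϵ.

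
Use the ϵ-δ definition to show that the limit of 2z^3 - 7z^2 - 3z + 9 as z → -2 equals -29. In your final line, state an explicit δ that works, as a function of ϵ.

δ = min(2, ϵ/95)

Fix ϵ > 0. We want δ > 0 such that 0 < |z + 2| < δ implies |(2z^3 - 7z^2 - 3z + 9) + 29| < ϵ.
(2z^3 - 7z^2 - 3z + 9) + 29 = 2z^3 - 7z^2 - 3z + 38 = (z + 2)(2z^2 - 11z + 19).
So |(2z^3 - 7z^2 - 3z + 9) + 29| = |z + 2|·|2z^2 - 11z + 19|.
Require δ ≤ 2. Then |z + 2| < 2 gives |z| < 4, and by the triangle inequality |2z^2 - 11z + 19| ≤ 2·4^2 + 11·4 + 19 = 95.
Hence |(2z^3 - 7z^2 - 3z + 9) + 29| ≤ 95|z + 2| < ϵ provided |z + 2| < ϵ/95.
Choosing δ = min(2, ϵ/95) ensures both conditions, hence |(2z^3 - 7z^2 - 3z + 9) + 29| < ϵ.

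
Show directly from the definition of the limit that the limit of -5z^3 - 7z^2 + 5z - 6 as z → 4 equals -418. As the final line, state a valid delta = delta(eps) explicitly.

Suppose eps > 0. We want delta > 0 such that 0 < |z − 4| < delta implies |(-5z^3 - 7z^2 + 5z - 6) + 418| < eps.
(-5z^3 - 7z^2 + 5z - 6) + 418 = -5z^3 - 7z^2 + 5z + 412 = (z − 4)(-5z^2 - 27z - 103).
So |(-5z^3 - 7z^2 + 5z - 6) + 418| = |z − 4|·|-5z^2 - 27z - 103|.
Assume first that |z − 4| < 1, so |z| < 5. Then |-5z^2 - 27z - 103| ≤ 5·5^2 + 27·5 + 103 = 363.
Hence |(-5z^3 - 7z^2 + 5z - 6) + 418| ≤ 363|z − 4| < eps provided |z − 4| < eps/363.
Choosing delta = min(1, eps/363) ensures both conditions, hence |(-5z^3 - 7z^2 + 5z - 6) + 418| < eps.

delta = min(1, eps/363)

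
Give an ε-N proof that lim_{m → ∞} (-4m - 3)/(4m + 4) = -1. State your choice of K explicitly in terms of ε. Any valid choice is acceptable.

K = (1/4)/ε

Let ε > 0. For m ≥ 1, |(-4m - 3)/(4m + 4) + 1| = |4|/(4(4m + 4)) = 4/(4(4m + 4)).
Since 4m + 4 ≥ 4m for m ≥ 1, this is ≤ 4/(4·4m) = (1/4)/m.
So |(-4m - 3)/(4m + 4) + 1| < ε whenever m > (1/4)/ε.
Take K = (1/4)/ε. If m > K then |(-4m - 3)/(4m + 4) + 1| ≤ (1/4)/m < ε.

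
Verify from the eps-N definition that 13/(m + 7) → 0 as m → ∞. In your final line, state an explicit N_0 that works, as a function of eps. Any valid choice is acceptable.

Suppose eps > 0. For m ≥ 1, |13/(m + 7) − 0| = 13/(m + 7) ≤ 13/m.
We need 13/m < eps, i.e. m > 13/eps.
Take N_0 = 13/eps. If m > N_0 then |13/(m + 7)| ≤ 13/m < eps.

N_0 = 13/eps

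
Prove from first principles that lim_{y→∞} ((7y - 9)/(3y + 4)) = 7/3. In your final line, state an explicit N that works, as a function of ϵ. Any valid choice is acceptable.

Let ϵ > 0. We seek N > 0 such that y > N implies |(7y - 9)/(3y + 4) − (7/3)| < ϵ.
(7y - 9)/(3y + 4) − (7/3) = (3(7y - 9) − 7(3y + 4)) / (3(3y + 4)) = -55/(3(3y + 4)).
For y > 0 we have 3y + 4 > 3y, so |(7y - 9)/(3y + 4) − (7/3)| = 55/(3(3y + 4)) < 55/(3·3y) = (55/9)/y.
Thus |(7y - 9)/(3y + 4) − (7/3)| < ϵ whenever y > (55/9)/ϵ.
Take N = (55/9)/ϵ. If y > N then |(7y - 9)/(3y + 4) − (7/3)| < (55/9)/y < ϵ.

N = (55/9)/ϵ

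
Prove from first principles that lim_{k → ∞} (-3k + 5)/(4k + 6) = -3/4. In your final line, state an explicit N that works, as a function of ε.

N = (19/8)/ε

Suppose ε > 0. For k ≥ 1, |(-3k + 5)/(4k + 6) + 3/4| = |38|/(4(4k + 6)) = 38/(4(4k + 6)).
Since 4k + 6 ≥ 4k for k ≥ 1, this is ≤ 38/(4·4k) = (19/8)/k.
So |(-3k + 5)/(4k + 6) + 3/4| < ε whenever k > (19/8)/ε.
Take N = (19/8)/ε. If k > N then |(-3k + 5)/(4k + 6) + 3/4| ≤ (19/8)/k < ε.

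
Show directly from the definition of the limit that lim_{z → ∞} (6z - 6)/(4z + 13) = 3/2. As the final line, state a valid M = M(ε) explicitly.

Suppose ε > 0. We seek M > 0 such that z > M implies |(6z - 6)/(4z + 13) − (3/2)| < ε.
(6z - 6)/(4z + 13) − (3/2) = (4(6z - 6) − 6(4z + 13)) / (4(4z + 13)) = -102/(4(4z + 13)).
For z > 0 we have 4z + 13 > 4z, so |(6z - 6)/(4z + 13) − (3/2)| = 102/(4(4z + 13)) < 102/(4·4z) = (51/8)/z.
Thus |(6z - 6)/(4z + 13) − (3/2)| < ε whenever z > (51/8)/ε.
Take M = (51/8)/ε. If z > M then |(6z - 6)/(4z + 13) − (3/2)| < (51/8)/z < ε.

M = (51/8)/ε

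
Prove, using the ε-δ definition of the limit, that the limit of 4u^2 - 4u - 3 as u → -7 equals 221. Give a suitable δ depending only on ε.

Fix ε > 0. We want δ > 0 such that 0 < |u + 7| < δ implies |(4u^2 - 4u - 3) − 221| < ε.
(4u^2 - 4u - 3) − 221 = 4u^2 - 4u - 224 = (u + 7)(4u - 32).
So |(4u^2 - 4u - 3) − 221| = |u + 7|·|4u - 32|.
Require δ ≤ 1. Then |u + 7| < 1 gives |u| < 8, and by the triangle inequality |4u - 32| ≤ 4·8 + 32 = 64.
Hence |(4u^2 - 4u - 3) − 221| ≤ 64|u + 7| < ε provided |u + 7| < ε/64.
Take δ = min(1, ε/64). Then 0 < |u + 7| < δ gives both |u + 7| < 1 and |u + 7| < ε/64, so |(4u^2 - 4u - 3) − 221| < ε.

δ = min(1, ε/64)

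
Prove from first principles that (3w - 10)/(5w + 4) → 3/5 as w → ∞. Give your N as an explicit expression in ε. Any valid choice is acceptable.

Let ε > 0 be given. We seek N > 0 such that w > N implies |(3w - 10)/(5w + 4) − (3/5)| < ε.
(3w - 10)/(5w + 4) − (3/5) = (5(3w - 10) − 3(5w + 4)) / (5(5w + 4)) = -62/(5(5w + 4)).
For w > 0 we have 5w + 4 > 5w, so |(3w - 10)/(5w + 4) − (3/5)| = 62/(5(5w + 4)) < 62/(5·5w) = (62/25)/w.
Thus |(3w - 10)/(5w + 4) − (3/5)| < ε whenever w > (62/25)/ε.
Take N = (62/25)/ε. If w > N then |(3w - 10)/(5w + 4) − (3/5)| < (62/25)/w < ε.

N = (62/25)/ε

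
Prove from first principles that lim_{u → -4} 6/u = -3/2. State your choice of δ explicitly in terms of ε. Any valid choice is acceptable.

Let ε > 0 be given. We seek δ > 0 such that 0 < |u + 4| < δ implies |6/u + 3/2| < ε.
|6/u + 3/2| = 6·|-4 − u|/(4·|u|) = 6|u + 4|/(4|u|).
Restrict δ ≤ 2. Then |u + 4| < 2 gives |u| > 2, so 4|u| > 8.
Then |6/u + 3/2| < 6|u + 4|/8, which is < ε when |u + 4| < (4/3)ε.
Take δ = min(2, (4/3)ε). Then 0 < |u + 4| < δ gives both |u + 4| < 2 and |u + 4| < (4/3)ε, so |6/u + 3/2| < ε.

δ = min(2, (4/3)ε)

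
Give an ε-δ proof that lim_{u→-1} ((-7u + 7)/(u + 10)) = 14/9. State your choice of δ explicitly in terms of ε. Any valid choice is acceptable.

δ = min(9/2, (81/154)ε)

Let ε > 0. We want δ > 0 with 0 < |u + 1| < δ ⇒ |(-7u + 7)/(u + 10) − (14/9)| < ε.
Combining over a common denominator, (-7u + 7)/(u + 10) − (14/9) = [(-7u + 7)·9 − 14·(u + 10)] / [9·(u + 10)] = -77(u + 1) / (9(u + 10)).
So |(-7u + 7)/(u + 10) − (14/9)| = 77|u + 1| / (9·|u + 10|).
Require δ ≤ 9/2, so |u + 10| ≥ |9| − |u + 1| > 9 − 9/2 = 9/2.
Hence |(-7u + 7)/(u + 10) − (14/9)| < 77|u + 1|/(9·(9/2)) = (154/81)|u + 1|, which is < ε once |u + 1| < (81/154)ε.
Take δ = min(9/2, (81/154)ε). Then 0 < |u + 1| < δ forces both bounds, so |(-7u + 7)/(u + 10) − (14/9)| < ε.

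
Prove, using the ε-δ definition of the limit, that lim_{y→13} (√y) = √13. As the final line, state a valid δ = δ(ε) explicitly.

Let ε > 0. We want δ > 0 such that 0 < |y − 13| < δ implies |√y − √13| < ε.
Rationalise: √y − √13 = (y − 13)/(√y + √13), so |√y − √13| = |y − 13|/(√y + √13).
Restrict δ ≤ 13 so that |y − 13| < 13 forces y > 0, and then √y + √13 > √13.
Hence |√y − √13| < |y − 13|/√13, which is < ε once |y − 13| < √13·ε.
Take δ = min(13, √13·ε). If 0 < |y − 13| < δ then y > 0 and |√y − √13| < |y − 13|/√13 < ε.

δ = min(13, √13·ε)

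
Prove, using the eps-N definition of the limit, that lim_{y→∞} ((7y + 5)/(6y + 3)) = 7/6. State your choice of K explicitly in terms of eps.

K = (1/4)/eps

Fix eps > 0. We seek K > 0 such that y > K implies |(7y + 5)/(6y + 3) − (7/6)| < eps.
(7y + 5)/(6y + 3) − (7/6) = (6(7y + 5) − 7(6y + 3)) / (6(6y + 3)) = 9/(6(6y + 3)).
For y > 0 we have 6y + 3 > 6y, so |(7y + 5)/(6y + 3) − (7/6)| = 9/(6(6y + 3)) < 9/(6·6y) = (1/4)/y.
Thus |(7y + 5)/(6y + 3) − (7/6)| < eps whenever y > (1/4)/eps.
Take K = (1/4)/eps. If y > K then |(7y + 5)/(6y + 3) − (7/6)| < (1/4)/y < eps.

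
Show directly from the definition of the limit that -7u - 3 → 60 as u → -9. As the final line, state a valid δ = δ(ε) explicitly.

Let ε > 0 be given. We need δ > 0 so that 0 < |u + 9| < δ implies |(-7u - 3) − 60| < ε.
|(-7u - 3) − 60| = |-7u - 63| = 7|u + 9|.
Thus it suffices that |u + 9| < ε/7.
Take δ = ε/7. If 0 < |u + 9| < δ then |(-7u - 3) − 60| = 7|u + 9| < 7·(ε/7) = ε.

δ = ε/7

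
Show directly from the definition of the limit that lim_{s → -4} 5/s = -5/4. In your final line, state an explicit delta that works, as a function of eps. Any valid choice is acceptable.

delta = min(2, (8/5)eps)

Let eps > 0. We seek delta > 0 such that 0 < |s + 4| < delta implies |5/s + 5/4| < eps.
|5/s + 5/4| = 5·|-4 − s|/(4·|s|) = 5|s + 4|/(4|s|).
Require delta ≤ 2 so that |s| > 4 − 2 = 2, hence 4|s| > 8.
Then |5/s + 5/4| < 5|s + 4|/8, which is < eps when |s + 4| < (8/5)eps.
Take delta = min(2, (8/5)eps). Then 0 < |s + 4| < delta gives both |s + 4| < 2 and |s + 4| < (8/5)eps, so |5/s + 5/4| < eps.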